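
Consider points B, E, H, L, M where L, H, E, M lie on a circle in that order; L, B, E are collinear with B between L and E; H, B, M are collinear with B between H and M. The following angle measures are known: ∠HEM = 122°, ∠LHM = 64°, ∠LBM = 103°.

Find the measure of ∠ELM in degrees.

1. ∠HLM = 58°  [cyclic LHEM, opposite ∠L+∠E]
2. ∠HML = 58°  [△LHM]
3. ∠ELM = 19°  [△LBM]

∠ELM = 19°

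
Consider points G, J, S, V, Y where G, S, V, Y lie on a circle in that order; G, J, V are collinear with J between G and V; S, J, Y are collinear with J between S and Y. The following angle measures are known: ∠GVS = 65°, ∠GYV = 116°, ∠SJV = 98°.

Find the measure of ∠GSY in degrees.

∠GSY = 47°

1. ∠GSV = 64°  [cyclic GSVY, opposite ∠S+∠Y]
2. ∠GJS = 82°  [linear pair at J on GV]
3. ∠SGV = 51°  [△GSV]
4. ∠GSY = 47°  [△GJS]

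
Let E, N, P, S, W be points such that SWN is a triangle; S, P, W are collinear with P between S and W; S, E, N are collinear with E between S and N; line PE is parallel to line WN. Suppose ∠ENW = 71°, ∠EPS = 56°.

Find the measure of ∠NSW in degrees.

1. ∠SNW = 71°  [E on ray NS]
2. ∠NWS = 56°  [PE∥WN, corresponding at P]
3. ∠NSW = 53°  [△SWN]

∠NSW = 53°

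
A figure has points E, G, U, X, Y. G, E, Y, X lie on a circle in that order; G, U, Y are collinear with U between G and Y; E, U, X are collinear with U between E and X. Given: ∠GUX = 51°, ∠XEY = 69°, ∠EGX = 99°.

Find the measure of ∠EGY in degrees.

∠EGY = 30°

1. ∠EYX = 81°  [cyclic GEYX, opposite ∠G+∠Y]
2. ∠EXY = 30°  [△EYX]
3. ∠EGY = 30°  [same arc EY]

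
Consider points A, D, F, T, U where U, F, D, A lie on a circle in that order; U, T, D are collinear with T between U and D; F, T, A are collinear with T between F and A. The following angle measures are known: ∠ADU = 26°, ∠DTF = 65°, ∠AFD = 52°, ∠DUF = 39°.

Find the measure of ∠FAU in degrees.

1. ∠ATU = 65°  [vertical angles at T]
2. ∠AUD = 52°  [same arc DA]
3. ∠FAU = 63°  [△UTA]

∠FAU = 63°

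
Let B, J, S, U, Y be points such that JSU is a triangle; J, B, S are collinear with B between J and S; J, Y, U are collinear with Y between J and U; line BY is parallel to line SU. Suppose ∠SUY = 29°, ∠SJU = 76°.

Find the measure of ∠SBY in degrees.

1. ∠JUS = 29°  [Y on ray UJ]
2. ∠JSU = 75°  [△JSU]
3. ∠JBY = 75°  [BY∥SU, corresponding at B]
4. ∠SBY = 105°  [linear pair at B on JS]

∠SBY = 105°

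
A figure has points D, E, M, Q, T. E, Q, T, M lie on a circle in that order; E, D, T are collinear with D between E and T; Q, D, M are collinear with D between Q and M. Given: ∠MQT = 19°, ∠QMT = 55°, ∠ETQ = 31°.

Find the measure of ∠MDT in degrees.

∠MDT = 50°

1. ∠MET = 19°  [same arc TM]
2. ∠EMQ = 31°  [same arc EQ]
3. ∠EDM = 130°  [△EDM]
4. ∠MDT = 50°  [linear pair at D on ET]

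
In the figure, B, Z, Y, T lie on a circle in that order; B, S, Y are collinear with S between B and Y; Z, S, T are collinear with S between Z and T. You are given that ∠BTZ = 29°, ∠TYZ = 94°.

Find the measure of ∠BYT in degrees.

∠BYT = 65°

1. ∠TBZ = 86°  [cyclic BZYT, opposite ∠B+∠Y]
2. ∠BZT = 65°  [△BZT]
3. ∠BYT = 65°  [same arc BT]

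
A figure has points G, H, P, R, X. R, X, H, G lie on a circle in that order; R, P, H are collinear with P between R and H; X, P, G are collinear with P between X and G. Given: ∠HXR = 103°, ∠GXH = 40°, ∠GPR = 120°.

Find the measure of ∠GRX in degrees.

1. ∠HGR = 77°  [cyclic RXHG, opposite ∠X+∠G]
2. ∠GRH = 40°  [same arc HG]
3. ∠RGX = 20°  [△RPG]
4. ∠GHR = 63°  [△RHG]
5. ∠GXR = 63°  [same arc RG]
6. ∠GRX = 97°  [△RXG]

∠GRX = 97°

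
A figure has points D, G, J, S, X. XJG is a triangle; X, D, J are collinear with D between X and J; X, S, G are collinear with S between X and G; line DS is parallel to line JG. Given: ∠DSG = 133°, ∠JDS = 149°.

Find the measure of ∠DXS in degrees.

1. ∠DSX = 47°  [linear pair at S on XG]
2. ∠SDX = 31°  [linear pair at D on XJ]
3. ∠DXS = 102°  [△XDS]

∠DXS = 102°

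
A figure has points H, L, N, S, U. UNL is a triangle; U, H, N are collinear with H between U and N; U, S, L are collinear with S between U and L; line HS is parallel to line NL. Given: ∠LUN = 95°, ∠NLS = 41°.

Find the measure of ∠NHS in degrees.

1. ∠NLU = 41°  [S on ray LU]
2. ∠LNU = 44°  [△UNL]
3. ∠SHU = 44°  [HS∥NL, corresponding at H]
4. ∠NHS = 136°  [linear pair at H on UN]

∠NHS = 136°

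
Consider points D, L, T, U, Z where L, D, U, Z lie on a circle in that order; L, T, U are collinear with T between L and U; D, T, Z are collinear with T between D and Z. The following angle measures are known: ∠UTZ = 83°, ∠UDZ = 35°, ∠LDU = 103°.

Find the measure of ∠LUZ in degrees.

1. ∠ULZ = 35°  [same arc UZ]
2. ∠LZU = 77°  [cyclic LDUZ, opposite ∠D+∠Z]
3. ∠LUZ = 68°  [△LUZ]

∠LUZ = 68°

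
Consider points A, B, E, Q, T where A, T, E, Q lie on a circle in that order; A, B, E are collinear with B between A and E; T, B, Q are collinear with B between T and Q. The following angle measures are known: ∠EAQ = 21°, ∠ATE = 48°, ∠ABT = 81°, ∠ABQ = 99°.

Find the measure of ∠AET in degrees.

∠AET = 60°

1. ∠ETQ = 21°  [same arc EQ]
2. ∠EBT = 99°  [linear pair at B on AE]
3. ∠AET = 60°  [△TBE]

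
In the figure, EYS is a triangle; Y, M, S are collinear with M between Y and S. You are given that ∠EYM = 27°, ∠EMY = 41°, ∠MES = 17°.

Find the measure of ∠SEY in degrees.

1. ∠EYS = 27°  [M on ray YS]
2. ∠EMS = 139°  [linear pair at M on YS]
3. ∠ESM = 24°  [△EMS]
4. ∠ESY = 24°  [M on ray SY]
5. ∠SEY = 129°  [△EYS]

∠SEY = 129°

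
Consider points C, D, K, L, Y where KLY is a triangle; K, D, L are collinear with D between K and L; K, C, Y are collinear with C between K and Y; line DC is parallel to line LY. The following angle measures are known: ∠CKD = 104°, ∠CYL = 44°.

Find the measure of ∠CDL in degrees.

1. ∠LKY = 104°  [D on KL, C on KY]
2. ∠KYL = 44°  [C on ray YK]
3. ∠KLY = 32°  [△KLY]
4. ∠CDK = 32°  [DC∥LY, corresponding at D]
5. ∠CDL = 148°  [linear pair at D on KL]

∠CDL = 148°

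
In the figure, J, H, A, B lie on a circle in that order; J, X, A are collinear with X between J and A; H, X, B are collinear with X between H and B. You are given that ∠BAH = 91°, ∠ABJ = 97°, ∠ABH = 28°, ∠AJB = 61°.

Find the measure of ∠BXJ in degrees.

1. ∠BAJ = 22°  [△JAB]
2. ∠AXB = 130°  [△AXB]
3. ∠BXJ = 50°  [linear pair at X on JA]

∠BXJ = 50°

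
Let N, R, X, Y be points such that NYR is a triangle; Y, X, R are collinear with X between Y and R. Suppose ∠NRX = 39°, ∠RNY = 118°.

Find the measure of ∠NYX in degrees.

1. ∠NRY = 39°  [X on ray RY]
2. ∠NYR = 23°  [△NYR]
3. ∠NYX = 23°  [X on ray YR]

∠NYX = 23°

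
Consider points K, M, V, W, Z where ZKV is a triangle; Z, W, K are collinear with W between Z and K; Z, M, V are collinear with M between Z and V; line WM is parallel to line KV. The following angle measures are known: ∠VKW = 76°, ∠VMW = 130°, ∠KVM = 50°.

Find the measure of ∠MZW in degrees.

∠MZW = 54°

1. ∠VKZ = 76°  [W on ray KZ]
2. ∠WMZ = 50°  [linear pair at M on ZV]
3. ∠MWZ = 76°  [WM∥KV, corresponding at W]
4. ∠MZW = 54°  [△ZWM]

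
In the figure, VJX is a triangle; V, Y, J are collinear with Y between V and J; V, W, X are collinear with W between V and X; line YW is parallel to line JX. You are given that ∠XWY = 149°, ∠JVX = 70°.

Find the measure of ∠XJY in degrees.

1. ∠VWY = 31°  [linear pair at W on VX]
2. ∠WVY = 70°  [Y on VJ, W on VX]
3. ∠VYW = 79°  [△VYW]
4. ∠JYW = 101°  [linear pair at Y on VJ]
5. ∠XJY = 79°  [YW∥JX, co-interior at J–Y]

∠XJY = 79°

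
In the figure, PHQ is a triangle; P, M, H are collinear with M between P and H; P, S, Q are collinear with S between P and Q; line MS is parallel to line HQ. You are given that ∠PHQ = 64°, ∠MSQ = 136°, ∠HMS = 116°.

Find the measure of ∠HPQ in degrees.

∠HPQ = 72°

1. ∠PMS = 64°  [MS∥HQ, corresponding at M]
2. ∠MSP = 44°  [linear pair at S on PQ]
3. ∠MPS = 72°  [△PMS]
4. ∠HPQ = 72°  [M on PH, S on PQ]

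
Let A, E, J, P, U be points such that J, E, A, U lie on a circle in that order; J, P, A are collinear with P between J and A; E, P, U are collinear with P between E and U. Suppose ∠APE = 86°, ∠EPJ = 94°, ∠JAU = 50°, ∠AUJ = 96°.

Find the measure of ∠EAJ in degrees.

1. ∠JEU = 50°  [same arc JU]
2. ∠AEJ = 84°  [cyclic JEAU, opposite ∠E+∠U]
3. ∠AJE = 36°  [△JPE]
4. ∠EAJ = 60°  [△JEA]

∠EAJ = 60°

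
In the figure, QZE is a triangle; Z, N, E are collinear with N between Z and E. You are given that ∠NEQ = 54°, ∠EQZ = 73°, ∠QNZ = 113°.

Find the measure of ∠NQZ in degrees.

∠NQZ = 14°

1. ∠QEZ = 54°  [N on ray EZ]
2. ∠EZQ = 53°  [△QZE]
3. ∠NZQ = 53°  [N on ray ZE]
4. ∠NQZ = 14°  [△QZN]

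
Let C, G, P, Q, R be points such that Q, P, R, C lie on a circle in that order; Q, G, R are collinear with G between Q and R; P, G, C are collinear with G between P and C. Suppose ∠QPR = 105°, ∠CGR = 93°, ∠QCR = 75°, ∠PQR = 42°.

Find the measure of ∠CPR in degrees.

1. ∠PRQ = 33°  [△QPR]
2. ∠PGQ = 93°  [vertical angles at G]
3. ∠PGR = 87°  [linear pair at G on QR]
4. ∠CPR = 60°  [△PGR]

∠CPR = 60°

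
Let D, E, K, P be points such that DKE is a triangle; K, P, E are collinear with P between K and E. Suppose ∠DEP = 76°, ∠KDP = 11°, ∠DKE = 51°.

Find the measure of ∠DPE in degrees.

∠DPE = 62°

1. ∠DKP = 51°  [P on ray KE]
2. ∠DPK = 118°  [△DKP]
3. ∠DPE = 62°  [linear pair at P on KE]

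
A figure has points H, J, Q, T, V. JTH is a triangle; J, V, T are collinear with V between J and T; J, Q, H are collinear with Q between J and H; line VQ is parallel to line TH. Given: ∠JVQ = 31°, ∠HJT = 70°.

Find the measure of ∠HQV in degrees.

∠HQV = 101°

1. ∠HTJ = 31°  [VQ∥TH, corresponding at V]
2. ∠JHT = 79°  [△JTH]
3. ∠JQV = 79°  [VQ∥TH, corresponding at Q]
4. ∠HQV = 101°  [linear pair at Q on JH]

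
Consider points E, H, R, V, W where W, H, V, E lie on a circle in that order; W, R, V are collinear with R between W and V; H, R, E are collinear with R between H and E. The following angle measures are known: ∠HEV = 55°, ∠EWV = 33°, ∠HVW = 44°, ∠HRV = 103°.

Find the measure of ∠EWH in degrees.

∠EWH = 88°

1. ∠HWV = 55°  [same arc HV]
2. ∠HEW = 44°  [same arc WH]
3. ∠HRW = 77°  [linear pair at R on WV]
4. ∠EHW = 48°  [△WRH]
5. ∠EWH = 88°  [△WHE]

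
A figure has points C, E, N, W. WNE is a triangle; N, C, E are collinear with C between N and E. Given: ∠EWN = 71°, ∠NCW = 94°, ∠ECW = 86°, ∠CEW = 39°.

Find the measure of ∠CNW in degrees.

1. ∠NEW = 39°  [C on ray EN]
2. ∠ENW = 70°  [△WNE]
3. ∠CNW = 70°  [C on ray NE]

∠CNW = 70°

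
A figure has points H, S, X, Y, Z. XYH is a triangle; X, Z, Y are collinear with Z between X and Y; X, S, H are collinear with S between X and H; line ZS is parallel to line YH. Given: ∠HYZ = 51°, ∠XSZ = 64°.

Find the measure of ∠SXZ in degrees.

1. ∠HYX = 51°  [Z on ray YX]
2. ∠XHY = 64°  [ZS∥YH, corresponding at S]
3. ∠HXY = 65°  [△XYH]
4. ∠SXZ = 65°  [Z on XY, S on XH]

∠SXZ = 65°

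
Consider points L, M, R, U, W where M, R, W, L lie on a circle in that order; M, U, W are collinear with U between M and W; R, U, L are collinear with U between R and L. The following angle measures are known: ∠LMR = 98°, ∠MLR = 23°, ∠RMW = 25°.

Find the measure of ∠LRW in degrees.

1. ∠LWR = 82°  [cyclic MRWL, opposite ∠M+∠W]
2. ∠RLW = 25°  [same arc RW]
3. ∠LRW = 73°  [△RWL]

∠LRW = 73°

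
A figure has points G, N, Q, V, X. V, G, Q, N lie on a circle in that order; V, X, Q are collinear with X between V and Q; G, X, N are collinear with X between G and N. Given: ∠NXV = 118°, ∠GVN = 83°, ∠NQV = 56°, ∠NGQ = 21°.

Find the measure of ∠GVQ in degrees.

1. ∠GXQ = 118°  [vertical angles at X]
2. ∠NGV = 56°  [same arc VN]
3. ∠GXV = 62°  [linear pair at X on VQ]
4. ∠GVQ = 62°  [△VXG]

∠GVQ = 62°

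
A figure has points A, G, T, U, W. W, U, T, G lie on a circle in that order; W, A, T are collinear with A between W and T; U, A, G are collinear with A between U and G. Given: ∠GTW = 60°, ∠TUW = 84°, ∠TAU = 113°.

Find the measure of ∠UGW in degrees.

1. ∠TGW = 96°  [cyclic WUTG, opposite ∠U+∠G]
2. ∠GAW = 113°  [vertical angles at A]
3. ∠GWT = 24°  [△WTG]
4. ∠UGW = 43°  [△WAG]

∠UGW = 43°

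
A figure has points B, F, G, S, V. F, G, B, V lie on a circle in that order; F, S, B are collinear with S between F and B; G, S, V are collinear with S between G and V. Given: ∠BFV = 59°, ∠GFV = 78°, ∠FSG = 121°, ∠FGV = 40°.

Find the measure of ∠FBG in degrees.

1. ∠BGV = 59°  [same arc BV]
2. ∠BSG = 59°  [linear pair at S on FB]
3. ∠FBG = 62°  [△GSB]

∠FBG = 62°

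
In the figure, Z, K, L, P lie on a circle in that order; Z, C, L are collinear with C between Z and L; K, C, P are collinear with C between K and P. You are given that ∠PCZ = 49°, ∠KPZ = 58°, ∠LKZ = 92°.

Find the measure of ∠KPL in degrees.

∠KPL = 30°

1. ∠KLZ = 58°  [same arc ZK]
2. ∠KZL = 30°  [△ZKL]
3. ∠KPL = 30°  [same arc KL]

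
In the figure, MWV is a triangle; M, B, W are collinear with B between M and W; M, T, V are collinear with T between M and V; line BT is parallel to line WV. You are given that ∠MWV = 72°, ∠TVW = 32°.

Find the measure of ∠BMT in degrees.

1. ∠MVW = 32°  [T on ray VM]
2. ∠VMW = 76°  [△MWV]
3. ∠BMT = 76°  [B on MW, T on MV]

∠BMT = 76°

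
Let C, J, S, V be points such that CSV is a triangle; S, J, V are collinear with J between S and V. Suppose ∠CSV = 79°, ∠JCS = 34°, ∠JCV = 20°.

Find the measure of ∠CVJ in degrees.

1. ∠CSJ = 79°  [J on ray SV]
2. ∠CJS = 67°  [△CSJ]
3. ∠CJV = 113°  [linear pair at J on SV]
4. ∠CVJ = 47°  [△CJV]

∠CVJ = 47°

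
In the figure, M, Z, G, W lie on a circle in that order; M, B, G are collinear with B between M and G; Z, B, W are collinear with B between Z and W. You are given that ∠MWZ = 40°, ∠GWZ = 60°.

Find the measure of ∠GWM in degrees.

1. ∠MGZ = 40°  [same arc MZ]
2. ∠GMZ = 60°  [same arc ZG]
3. ∠GZM = 80°  [△MZG]
4. ∠GWM = 100°  [cyclic MZGW, opposite ∠Z+∠W]

∠GWM = 100°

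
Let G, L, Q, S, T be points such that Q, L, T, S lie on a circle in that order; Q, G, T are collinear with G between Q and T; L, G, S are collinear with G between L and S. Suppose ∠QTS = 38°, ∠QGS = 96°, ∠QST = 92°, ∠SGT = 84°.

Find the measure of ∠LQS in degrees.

1. ∠QLS = 38°  [same arc QS]
2. ∠SQT = 50°  [△QTS]
3. ∠LSQ = 34°  [△QGS]
4. ∠LQS = 108°  [△QLS]

∠LQS = 108°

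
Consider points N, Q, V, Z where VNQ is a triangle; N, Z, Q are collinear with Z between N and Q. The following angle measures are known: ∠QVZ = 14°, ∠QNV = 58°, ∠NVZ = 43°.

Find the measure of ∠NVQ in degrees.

1. ∠VNZ = 58°  [Z on ray NQ]
2. ∠NZV = 79°  [△VNZ]
3. ∠QZV = 101°  [linear pair at Z on NQ]
4. ∠VQZ = 65°  [△VZQ]
5. ∠NQV = 65°  [Z on ray QN]
6. ∠NVQ = 57°  [△VNQ]

∠NVQ = 57°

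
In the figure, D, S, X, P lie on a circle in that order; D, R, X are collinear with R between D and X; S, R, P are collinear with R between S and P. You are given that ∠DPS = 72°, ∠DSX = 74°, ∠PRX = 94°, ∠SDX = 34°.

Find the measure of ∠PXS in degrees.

1. ∠DRS = 94°  [vertical angles at R]
2. ∠DSP = 52°  [△DRS]
3. ∠PDS = 56°  [△DSP]
4. ∠PXS = 124°  [cyclic DSXP, opposite ∠D+∠X]

∠PXS = 124°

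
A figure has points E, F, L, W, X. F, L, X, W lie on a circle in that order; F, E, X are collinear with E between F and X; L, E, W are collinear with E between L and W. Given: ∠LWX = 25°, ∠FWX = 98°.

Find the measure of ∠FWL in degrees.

1. ∠LFX = 25°  [same arc LX]
2. ∠FLX = 82°  [cyclic FLXW, opposite ∠L+∠W]
3. ∠FXL = 73°  [△FLX]
4. ∠FWL = 73°  [same arc FL]

∠FWL = 73°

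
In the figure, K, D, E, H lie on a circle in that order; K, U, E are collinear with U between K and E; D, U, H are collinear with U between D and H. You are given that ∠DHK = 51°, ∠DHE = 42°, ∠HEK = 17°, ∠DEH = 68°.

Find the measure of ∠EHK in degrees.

1. ∠DEK = 51°  [same arc KD]
2. ∠DKE = 42°  [same arc DE]
3. ∠EDK = 87°  [△KDE]
4. ∠EHK = 93°  [cyclic KDEH, opposite ∠D+∠H]

∠EHK = 93°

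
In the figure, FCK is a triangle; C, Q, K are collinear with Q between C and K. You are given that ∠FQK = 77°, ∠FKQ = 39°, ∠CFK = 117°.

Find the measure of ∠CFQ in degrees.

∠CFQ = 53°

1. ∠CQF = 103°  [linear pair at Q on CK]
2. ∠CKF = 39°  [Q on ray KC]
3. ∠FCK = 24°  [△FCK]
4. ∠FCQ = 24°  [Q on ray CK]
5. ∠CFQ = 53°  [△FCQ]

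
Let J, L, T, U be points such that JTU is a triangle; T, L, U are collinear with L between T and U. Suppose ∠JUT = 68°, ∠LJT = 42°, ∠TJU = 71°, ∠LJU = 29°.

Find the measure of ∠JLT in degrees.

1. ∠JUL = 68°  [L on ray UT]
2. ∠JLU = 83°  [△JLU]
3. ∠JLT = 97°  [linear pair at L on TU]

∠JLT = 97°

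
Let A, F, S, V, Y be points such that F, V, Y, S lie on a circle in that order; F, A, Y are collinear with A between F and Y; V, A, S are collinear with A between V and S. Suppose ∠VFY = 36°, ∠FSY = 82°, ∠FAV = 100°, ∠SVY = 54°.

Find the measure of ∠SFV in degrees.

1. ∠VSY = 36°  [same arc VY]
2. ∠SYV = 90°  [△VYS]
3. ∠SFV = 90°  [cyclic FVYS, opposite ∠F+∠Y]

∠SFV = 90°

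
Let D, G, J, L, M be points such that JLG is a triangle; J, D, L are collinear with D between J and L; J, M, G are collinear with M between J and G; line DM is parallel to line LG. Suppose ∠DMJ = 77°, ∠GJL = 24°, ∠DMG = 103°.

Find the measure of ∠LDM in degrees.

1. ∠JGL = 77°  [DM∥LG, corresponding at M]
2. ∠GLJ = 79°  [△JLG]
3. ∠JDM = 79°  [DM∥LG, corresponding at D]
4. ∠LDM = 101°  [linear pair at D on JL]

∠LDM = 101°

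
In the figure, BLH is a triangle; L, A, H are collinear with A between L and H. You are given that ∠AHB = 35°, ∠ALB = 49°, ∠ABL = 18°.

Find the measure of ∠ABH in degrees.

∠ABH = 78°

1. ∠BAL = 113°  [△BLA]
2. ∠BAH = 67°  [linear pair at A on LH]
3. ∠ABH = 78°  [△BAH]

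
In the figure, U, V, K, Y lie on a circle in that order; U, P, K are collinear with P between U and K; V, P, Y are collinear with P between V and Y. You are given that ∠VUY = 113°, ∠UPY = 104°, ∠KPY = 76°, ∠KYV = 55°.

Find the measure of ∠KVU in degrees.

∠KVU = 107°

1. ∠VKY = 67°  [cyclic UVKY, opposite ∠U+∠K]
2. ∠KPV = 104°  [vertical angles at P]
3. ∠KUV = 55°  [same arc VK]
4. ∠KVY = 58°  [△VKY]
5. ∠UKV = 18°  [△VPK]
6. ∠KVU = 107°  [△UVK]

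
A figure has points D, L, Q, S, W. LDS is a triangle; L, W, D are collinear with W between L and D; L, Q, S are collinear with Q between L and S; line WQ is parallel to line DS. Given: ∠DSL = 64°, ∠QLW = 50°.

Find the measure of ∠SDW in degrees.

1. ∠LQW = 64°  [WQ∥DS, corresponding at Q]
2. ∠LWQ = 66°  [△LWQ]
3. ∠DWQ = 114°  [linear pair at W on LD]
4. ∠SDW = 66°  [WQ∥DS, co-interior at D–W]

∠SDW = 66°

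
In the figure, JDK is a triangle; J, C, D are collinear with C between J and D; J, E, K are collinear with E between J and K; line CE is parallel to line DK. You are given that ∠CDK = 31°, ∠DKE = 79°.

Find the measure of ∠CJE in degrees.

1. ∠JDK = 31°  [C on ray DJ]
2. ∠DKJ = 79°  [E on ray KJ]
3. ∠DJK = 70°  [△JDK]
4. ∠CJE = 70°  [C on JD, E on JK]

∠CJE = 70°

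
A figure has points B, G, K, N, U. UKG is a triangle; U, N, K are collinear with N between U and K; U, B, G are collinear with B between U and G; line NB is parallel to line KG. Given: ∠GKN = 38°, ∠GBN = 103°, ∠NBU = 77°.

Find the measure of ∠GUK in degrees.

1. ∠GKU = 38°  [N on ray KU]
2. ∠KGU = 77°  [NB∥KG, corresponding at B]
3. ∠GUK = 65°  [△UKG]

∠GUK = 65°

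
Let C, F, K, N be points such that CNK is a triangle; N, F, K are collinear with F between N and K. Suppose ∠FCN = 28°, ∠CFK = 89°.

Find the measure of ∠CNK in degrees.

1. ∠CFN = 91°  [linear pair at F on NK]
2. ∠CNF = 61°  [△CNF]
3. ∠CNK = 61°  [F on ray NK]

∠CNK = 61°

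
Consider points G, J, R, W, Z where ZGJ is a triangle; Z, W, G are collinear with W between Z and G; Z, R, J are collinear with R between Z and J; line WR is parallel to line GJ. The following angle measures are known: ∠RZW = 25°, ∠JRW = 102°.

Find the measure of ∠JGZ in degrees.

∠JGZ = 77°

1. ∠WRZ = 78°  [linear pair at R on ZJ]
2. ∠RWZ = 77°  [△ZWR]
3. ∠JGZ = 77°  [WR∥GJ, corresponding at W]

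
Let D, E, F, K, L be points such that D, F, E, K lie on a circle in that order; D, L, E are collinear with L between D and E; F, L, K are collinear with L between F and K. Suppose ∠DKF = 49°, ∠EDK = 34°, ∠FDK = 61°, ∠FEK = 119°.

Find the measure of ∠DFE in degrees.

1. ∠DEF = 49°  [same arc DF]
2. ∠EFK = 34°  [same arc EK]
3. ∠EKF = 27°  [△FEK]
4. ∠EDF = 27°  [same arc FE]
5. ∠DFE = 104°  [△DFE]

∠DFE = 104°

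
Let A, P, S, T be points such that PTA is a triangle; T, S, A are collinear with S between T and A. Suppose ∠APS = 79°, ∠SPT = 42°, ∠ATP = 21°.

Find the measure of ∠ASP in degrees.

∠ASP = 63°

1. ∠PTS = 21°  [S on ray TA]
2. ∠PST = 117°  [△PTS]
3. ∠ASP = 63°  [linear pair at S on TA]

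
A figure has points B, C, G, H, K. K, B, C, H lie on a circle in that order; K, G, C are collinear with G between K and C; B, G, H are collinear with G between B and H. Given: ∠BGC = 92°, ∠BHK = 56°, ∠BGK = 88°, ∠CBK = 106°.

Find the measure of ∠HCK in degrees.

1. ∠HGK = 92°  [vertical angles at G]
2. ∠CKH = 32°  [△KGH]
3. ∠CHK = 74°  [cyclic KBCH, opposite ∠B+∠H]
4. ∠HCK = 74°  [△KCH]

∠HCK = 74°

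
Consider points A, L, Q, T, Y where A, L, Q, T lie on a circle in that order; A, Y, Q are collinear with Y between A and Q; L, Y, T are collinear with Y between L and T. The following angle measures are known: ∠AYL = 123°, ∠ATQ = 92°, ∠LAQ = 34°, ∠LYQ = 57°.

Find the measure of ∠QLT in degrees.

1. ∠ALQ = 88°  [cyclic ALQT, opposite ∠L+∠T]
2. ∠AQL = 58°  [△ALQ]
3. ∠QLT = 65°  [△LYQ]

∠QLT = 65°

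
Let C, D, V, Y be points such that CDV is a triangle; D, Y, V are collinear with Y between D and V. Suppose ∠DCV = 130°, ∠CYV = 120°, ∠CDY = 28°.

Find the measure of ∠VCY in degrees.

1. ∠CDV = 28°  [Y on ray DV]
2. ∠CVD = 22°  [△CDV]
3. ∠CVY = 22°  [Y on ray VD]
4. ∠VCY = 38°  [△CYV]

∠VCY = 38°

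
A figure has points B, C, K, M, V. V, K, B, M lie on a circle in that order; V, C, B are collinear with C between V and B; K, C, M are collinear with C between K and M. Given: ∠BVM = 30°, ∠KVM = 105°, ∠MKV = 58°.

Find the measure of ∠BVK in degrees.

∠BVK = 75°

1. ∠BKM = 30°  [same arc BM]
2. ∠KBM = 75°  [cyclic VKBM, opposite ∠V+∠B]
3. ∠BMK = 75°  [△KBM]
4. ∠BVK = 75°  [same arc KB]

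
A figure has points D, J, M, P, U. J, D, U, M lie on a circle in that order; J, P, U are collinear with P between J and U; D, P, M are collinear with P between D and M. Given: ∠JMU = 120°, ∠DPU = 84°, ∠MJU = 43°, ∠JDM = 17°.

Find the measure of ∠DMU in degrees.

∠DMU = 67°

1. ∠DPJ = 96°  [linear pair at P on JU]
2. ∠DJU = 67°  [△JPD]
3. ∠DMU = 67°  [same arc DU]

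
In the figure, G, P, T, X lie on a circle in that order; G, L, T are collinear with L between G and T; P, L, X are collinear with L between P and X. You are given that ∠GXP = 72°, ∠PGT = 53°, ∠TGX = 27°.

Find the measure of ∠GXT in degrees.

∠GXT = 125°

1. ∠GTP = 72°  [same arc GP]
2. ∠GPT = 55°  [△GPT]
3. ∠GXT = 125°  [cyclic GPTX, opposite ∠P+∠X]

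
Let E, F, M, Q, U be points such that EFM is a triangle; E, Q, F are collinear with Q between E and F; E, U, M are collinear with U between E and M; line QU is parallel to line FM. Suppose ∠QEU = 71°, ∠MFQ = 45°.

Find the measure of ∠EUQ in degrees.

∠EUQ = 64°

1. ∠FEM = 71°  [Q on EF, U on EM]
2. ∠EFM = 45°  [Q on ray FE]
3. ∠EMF = 64°  [△EFM]
4. ∠EUQ = 64°  [QU∥FM, corresponding at U]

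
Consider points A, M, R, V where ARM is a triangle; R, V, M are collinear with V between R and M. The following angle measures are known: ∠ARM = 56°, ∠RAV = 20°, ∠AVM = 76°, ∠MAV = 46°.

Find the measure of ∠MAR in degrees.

∠MAR = 66°

1. ∠AMV = 58°  [△AVM]
2. ∠AMR = 58°  [V on ray MR]
3. ∠MAR = 66°  [△ARM]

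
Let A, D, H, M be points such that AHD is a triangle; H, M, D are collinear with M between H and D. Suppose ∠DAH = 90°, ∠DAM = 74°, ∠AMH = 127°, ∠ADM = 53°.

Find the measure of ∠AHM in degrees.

1. ∠ADH = 53°  [M on ray DH]
2. ∠AHD = 37°  [△AHD]
3. ∠AHM = 37°  [M on ray HD]

∠AHM = 37°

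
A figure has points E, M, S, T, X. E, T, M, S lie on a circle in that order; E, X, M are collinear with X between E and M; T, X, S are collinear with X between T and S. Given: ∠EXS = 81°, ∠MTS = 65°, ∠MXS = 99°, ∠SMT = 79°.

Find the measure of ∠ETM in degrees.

∠ETM = 110°

1. ∠MXT = 81°  [vertical angles at X]
2. ∠MST = 36°  [△TMS]
3. ∠EMT = 34°  [△TXM]
4. ∠MET = 36°  [same arc TM]
5. ∠ETM = 110°  [△ETM]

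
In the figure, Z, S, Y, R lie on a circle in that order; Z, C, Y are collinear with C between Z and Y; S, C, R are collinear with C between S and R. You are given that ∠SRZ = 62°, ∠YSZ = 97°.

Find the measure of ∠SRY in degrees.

1. ∠SYZ = 62°  [same arc ZS]
2. ∠SZY = 21°  [△ZSY]
3. ∠SRY = 21°  [same arc SY]

∠SRY = 21°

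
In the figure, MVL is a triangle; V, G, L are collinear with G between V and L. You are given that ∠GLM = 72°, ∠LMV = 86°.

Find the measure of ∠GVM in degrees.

1. ∠MLV = 72°  [G on ray LV]
2. ∠LVM = 22°  [△MVL]
3. ∠GVM = 22°  [G on ray VL]

∠GVM = 22°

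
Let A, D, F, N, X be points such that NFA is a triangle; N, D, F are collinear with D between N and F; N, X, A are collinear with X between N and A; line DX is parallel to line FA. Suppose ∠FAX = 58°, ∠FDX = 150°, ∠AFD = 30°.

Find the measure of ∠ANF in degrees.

∠ANF = 92°

1. ∠FAN = 58°  [X on ray AN]
2. ∠AFN = 30°  [D on ray FN]
3. ∠ANF = 92°  [△NFA]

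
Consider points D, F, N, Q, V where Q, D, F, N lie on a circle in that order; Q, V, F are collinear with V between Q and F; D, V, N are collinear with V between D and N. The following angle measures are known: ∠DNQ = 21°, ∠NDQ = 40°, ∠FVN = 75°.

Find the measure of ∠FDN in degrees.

∠FDN = 54°

1. ∠DQN = 119°  [△QDN]
2. ∠NFQ = 40°  [same arc QN]
3. ∠DNF = 65°  [△FVN]
4. ∠DFN = 61°  [cyclic QDFN, opposite ∠Q+∠F]
5. ∠FDN = 54°  [△DFN]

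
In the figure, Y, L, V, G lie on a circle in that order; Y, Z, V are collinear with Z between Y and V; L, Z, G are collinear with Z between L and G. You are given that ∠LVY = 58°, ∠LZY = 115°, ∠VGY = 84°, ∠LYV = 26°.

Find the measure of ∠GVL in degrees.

∠GVL = 97°

1. ∠LZV = 65°  [linear pair at Z on YV]
2. ∠LGV = 26°  [same arc LV]
3. ∠GLV = 57°  [△LZV]
4. ∠GVL = 97°  [△LVG]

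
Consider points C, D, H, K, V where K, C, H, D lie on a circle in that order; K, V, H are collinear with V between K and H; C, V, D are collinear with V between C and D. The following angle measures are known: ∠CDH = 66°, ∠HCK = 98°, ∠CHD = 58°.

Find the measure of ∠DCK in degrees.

1. ∠CKH = 66°  [same arc CH]
2. ∠CHK = 16°  [△KCH]
3. ∠CKD = 122°  [cyclic KCHD, opposite ∠K+∠H]
4. ∠CDK = 16°  [same arc KC]
5. ∠DCK = 42°  [△KCD]

∠DCK = 42°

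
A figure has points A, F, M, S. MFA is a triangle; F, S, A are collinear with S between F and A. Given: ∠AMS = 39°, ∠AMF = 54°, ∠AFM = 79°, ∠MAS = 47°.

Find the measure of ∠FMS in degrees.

∠FMS = 15°

1. ∠ASM = 94°  [△MSA]
2. ∠MFS = 79°  [S on ray FA]
3. ∠FSM = 86°  [linear pair at S on FA]
4. ∠FMS = 15°  [△MFS]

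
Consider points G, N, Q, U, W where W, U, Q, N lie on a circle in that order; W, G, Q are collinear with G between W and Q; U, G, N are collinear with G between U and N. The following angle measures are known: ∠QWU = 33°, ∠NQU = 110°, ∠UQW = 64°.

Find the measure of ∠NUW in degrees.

1. ∠NWU = 70°  [cyclic WUQN, opposite ∠W+∠Q]
2. ∠UNW = 64°  [same arc WU]
3. ∠NUW = 46°  [△WUN]

∠NUW = 46°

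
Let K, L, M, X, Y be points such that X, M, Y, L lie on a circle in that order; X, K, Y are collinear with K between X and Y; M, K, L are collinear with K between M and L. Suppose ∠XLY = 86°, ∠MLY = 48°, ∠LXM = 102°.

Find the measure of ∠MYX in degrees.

1. ∠XMY = 94°  [cyclic XMYL, opposite ∠M+∠L]
2. ∠MXY = 48°  [same arc MY]
3. ∠MYX = 38°  [△XMY]

∠MYX = 38°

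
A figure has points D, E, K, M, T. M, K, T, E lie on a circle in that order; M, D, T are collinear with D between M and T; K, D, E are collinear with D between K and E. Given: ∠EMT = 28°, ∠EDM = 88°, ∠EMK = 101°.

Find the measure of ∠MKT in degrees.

∠MKT = 43°

1. ∠EKT = 28°  [same arc TE]
2. ∠KEM = 64°  [△MDE]
3. ∠KDT = 88°  [vertical angles at D]
4. ∠EKM = 15°  [△MKE]
5. ∠KTM = 64°  [△KDT]
6. ∠KDM = 92°  [linear pair at D on MT]
7. ∠KMT = 73°  [△MDK]
8. ∠MKT = 43°  [△MKT]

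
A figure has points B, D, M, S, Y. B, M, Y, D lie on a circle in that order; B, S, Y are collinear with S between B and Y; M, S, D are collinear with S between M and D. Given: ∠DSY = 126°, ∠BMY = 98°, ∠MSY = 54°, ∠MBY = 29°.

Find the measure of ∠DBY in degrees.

∠DBY = 73°

1. ∠BYM = 53°  [△BMY]
2. ∠DMY = 73°  [△MSY]
3. ∠DBY = 73°  [same arc YD]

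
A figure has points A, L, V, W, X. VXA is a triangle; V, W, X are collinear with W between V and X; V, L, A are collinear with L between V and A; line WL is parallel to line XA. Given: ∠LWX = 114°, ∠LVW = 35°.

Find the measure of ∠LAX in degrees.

1. ∠LWV = 66°  [linear pair at W on VX]
2. ∠VLW = 79°  [△VWL]
3. ∠ALW = 101°  [linear pair at L on VA]
4. ∠LAX = 79°  [WL∥XA, co-interior at A–L]

∠LAX = 79°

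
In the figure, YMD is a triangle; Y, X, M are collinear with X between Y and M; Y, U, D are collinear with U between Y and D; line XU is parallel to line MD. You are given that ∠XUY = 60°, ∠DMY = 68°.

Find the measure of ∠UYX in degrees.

∠UYX = 52°

1. ∠MDY = 60°  [XU∥MD, corresponding at U]
2. ∠DYM = 52°  [△YMD]
3. ∠UYX = 52°  [X on YM, U on YD]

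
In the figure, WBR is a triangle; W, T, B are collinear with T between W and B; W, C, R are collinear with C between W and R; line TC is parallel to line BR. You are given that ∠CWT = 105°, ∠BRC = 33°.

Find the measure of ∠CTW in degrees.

1. ∠BWR = 105°  [T on WB, C on WR]
2. ∠BRW = 33°  [C on ray RW]
3. ∠RBW = 42°  [△WBR]
4. ∠CTW = 42°  [TC∥BR, corresponding at T]

∠CTW = 42°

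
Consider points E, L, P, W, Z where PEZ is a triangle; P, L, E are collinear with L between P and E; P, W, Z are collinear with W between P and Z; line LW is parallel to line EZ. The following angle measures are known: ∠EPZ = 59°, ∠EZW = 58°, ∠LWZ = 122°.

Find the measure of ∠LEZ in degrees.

∠LEZ = 63°

1. ∠EZP = 58°  [W on ray ZP]
2. ∠PEZ = 63°  [△PEZ]
3. ∠LEZ = 63°  [L on ray EP]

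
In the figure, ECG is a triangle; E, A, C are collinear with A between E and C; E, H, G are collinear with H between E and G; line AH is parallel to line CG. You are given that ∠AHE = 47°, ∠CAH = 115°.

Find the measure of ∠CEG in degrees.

1. ∠EAH = 65°  [linear pair at A on EC]
2. ∠AEH = 68°  [△EAH]
3. ∠CEG = 68°  [A on EC, H on EG]

∠CEG = 68°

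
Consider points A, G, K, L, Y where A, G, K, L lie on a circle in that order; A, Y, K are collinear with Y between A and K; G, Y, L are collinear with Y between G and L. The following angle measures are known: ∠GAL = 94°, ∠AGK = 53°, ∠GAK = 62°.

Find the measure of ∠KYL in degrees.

∠KYL = 97°

1. ∠GKL = 86°  [cyclic AGKL, opposite ∠A+∠K]
2. ∠AKG = 65°  [△AGK]
3. ∠GLK = 62°  [same arc GK]
4. ∠KGL = 32°  [△GKL]
5. ∠ALG = 65°  [same arc AG]
6. ∠KAL = 32°  [same arc KL]
7. ∠AYL = 83°  [△AYL]
8. ∠KYL = 97°  [linear pair at Y on AK]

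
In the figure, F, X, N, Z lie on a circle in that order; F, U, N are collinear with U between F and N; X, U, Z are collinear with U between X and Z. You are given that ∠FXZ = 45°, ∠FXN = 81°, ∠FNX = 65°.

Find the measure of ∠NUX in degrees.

1. ∠NFX = 34°  [△FXN]
2. ∠FUX = 101°  [△FUX]
3. ∠NUX = 79°  [linear pair at U on FN]

∠NUX = 79°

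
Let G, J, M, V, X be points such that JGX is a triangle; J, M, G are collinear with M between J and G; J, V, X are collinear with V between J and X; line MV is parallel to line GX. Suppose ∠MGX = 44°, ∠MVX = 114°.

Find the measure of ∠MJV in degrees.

1. ∠JGX = 44°  [M on ray GJ]
2. ∠JVM = 66°  [linear pair at V on JX]
3. ∠JMV = 44°  [MV∥GX, corresponding at M]
4. ∠MJV = 70°  [△JMV]

∠MJV = 70°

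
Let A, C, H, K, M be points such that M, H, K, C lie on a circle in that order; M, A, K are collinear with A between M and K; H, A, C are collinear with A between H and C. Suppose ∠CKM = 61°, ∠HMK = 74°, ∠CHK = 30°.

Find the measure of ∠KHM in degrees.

1. ∠CMK = 30°  [same arc KC]
2. ∠KCM = 89°  [△MKC]
3. ∠KHM = 91°  [cyclic MHKC, opposite ∠H+∠C]

∠KHM = 91°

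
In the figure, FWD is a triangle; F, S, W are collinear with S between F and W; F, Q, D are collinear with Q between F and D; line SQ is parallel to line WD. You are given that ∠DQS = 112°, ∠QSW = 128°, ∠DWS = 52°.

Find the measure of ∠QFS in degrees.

∠QFS = 60°

1. ∠FQS = 68°  [linear pair at Q on FD]
2. ∠FSQ = 52°  [linear pair at S on FW]
3. ∠QFS = 60°  [△FSQ]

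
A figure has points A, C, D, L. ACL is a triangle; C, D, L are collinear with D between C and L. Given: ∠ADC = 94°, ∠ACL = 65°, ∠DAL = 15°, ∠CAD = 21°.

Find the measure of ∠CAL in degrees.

∠CAL = 36°

1. ∠ADL = 86°  [linear pair at D on CL]
2. ∠ALD = 79°  [△ADL]
3. ∠ALC = 79°  [D on ray LC]
4. ∠CAL = 36°  [△ACL]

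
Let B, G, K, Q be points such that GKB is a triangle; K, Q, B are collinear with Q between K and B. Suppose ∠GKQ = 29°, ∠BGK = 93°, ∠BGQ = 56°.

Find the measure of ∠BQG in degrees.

∠BQG = 66°

1. ∠BKG = 29°  [Q on ray KB]
2. ∠GBK = 58°  [△GKB]
3. ∠GBQ = 58°  [Q on ray BK]
4. ∠BQG = 66°  [△GQB]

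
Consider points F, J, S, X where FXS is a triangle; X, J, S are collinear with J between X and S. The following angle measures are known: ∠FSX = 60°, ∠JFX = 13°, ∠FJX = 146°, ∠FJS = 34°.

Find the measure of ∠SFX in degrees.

1. ∠FXJ = 21°  [△FXJ]
2. ∠FXS = 21°  [J on ray XS]
3. ∠SFX = 99°  [△FXS]

∠SFX = 99°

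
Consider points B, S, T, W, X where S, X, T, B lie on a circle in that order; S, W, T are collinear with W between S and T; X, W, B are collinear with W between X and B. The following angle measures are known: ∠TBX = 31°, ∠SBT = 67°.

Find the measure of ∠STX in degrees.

∠STX = 36°

1. ∠TSX = 31°  [same arc XT]
2. ∠SXT = 113°  [cyclic SXTB, opposite ∠X+∠B]
3. ∠STX = 36°  [△SXT]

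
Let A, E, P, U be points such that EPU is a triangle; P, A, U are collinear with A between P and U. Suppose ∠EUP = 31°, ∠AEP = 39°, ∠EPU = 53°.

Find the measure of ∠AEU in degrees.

1. ∠AUE = 31°  [A on ray UP]
2. ∠APE = 53°  [A on ray PU]
3. ∠EAP = 88°  [△EPA]
4. ∠EAU = 92°  [linear pair at A on PU]
5. ∠AEU = 57°  [△EAU]

∠AEU = 57°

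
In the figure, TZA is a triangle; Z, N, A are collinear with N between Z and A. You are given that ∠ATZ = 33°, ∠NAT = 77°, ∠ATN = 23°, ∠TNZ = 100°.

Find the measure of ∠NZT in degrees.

1. ∠TAZ = 77°  [N on ray AZ]
2. ∠AZT = 70°  [△TZA]
3. ∠NZT = 70°  [N on ray ZA]

∠NZT = 70°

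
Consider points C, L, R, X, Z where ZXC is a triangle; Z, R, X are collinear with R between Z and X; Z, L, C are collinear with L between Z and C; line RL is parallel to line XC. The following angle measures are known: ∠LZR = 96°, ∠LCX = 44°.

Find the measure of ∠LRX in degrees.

∠LRX = 140°

1. ∠CZX = 96°  [R on ZX, L on ZC]
2. ∠XCZ = 44°  [L on ray CZ]
3. ∠CXZ = 40°  [△ZXC]
4. ∠LRZ = 40°  [RL∥XC, corresponding at R]
5. ∠LRX = 140°  [linear pair at R on ZX]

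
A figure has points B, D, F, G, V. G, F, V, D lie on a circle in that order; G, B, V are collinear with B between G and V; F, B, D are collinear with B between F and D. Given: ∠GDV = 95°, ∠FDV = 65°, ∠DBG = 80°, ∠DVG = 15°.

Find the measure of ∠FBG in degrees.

∠FBG = 100°

1. ∠FGV = 65°  [same arc FV]
2. ∠DFG = 15°  [same arc GD]
3. ∠FBG = 100°  [△GBF]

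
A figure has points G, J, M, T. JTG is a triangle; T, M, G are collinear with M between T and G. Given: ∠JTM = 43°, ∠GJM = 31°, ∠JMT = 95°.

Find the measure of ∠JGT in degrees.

∠JGT = 64°

1. ∠GMJ = 85°  [linear pair at M on TG]
2. ∠JGM = 64°  [△JMG]
3. ∠JGT = 64°  [M on ray GT]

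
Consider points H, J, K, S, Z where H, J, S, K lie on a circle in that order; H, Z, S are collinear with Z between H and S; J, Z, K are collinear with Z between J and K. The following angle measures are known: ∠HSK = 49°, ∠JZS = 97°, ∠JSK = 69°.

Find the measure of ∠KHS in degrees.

1. ∠HJK = 49°  [same arc HK]
2. ∠HZK = 97°  [vertical angles at Z]
3. ∠JHK = 111°  [cyclic HJSK, opposite ∠H+∠S]
4. ∠HKJ = 20°  [△HJK]
5. ∠KHS = 63°  [△HZK]

∠KHS = 63°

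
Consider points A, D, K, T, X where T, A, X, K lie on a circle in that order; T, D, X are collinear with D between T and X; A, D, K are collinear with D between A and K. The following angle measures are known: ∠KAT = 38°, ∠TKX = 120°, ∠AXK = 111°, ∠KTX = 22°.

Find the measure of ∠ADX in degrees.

1. ∠ATK = 69°  [cyclic TAXK, opposite ∠T+∠X]
2. ∠KAX = 22°  [same arc XK]
3. ∠AKT = 73°  [△TAK]
4. ∠AXT = 73°  [same arc TA]
5. ∠ADX = 85°  [△ADX]

∠ADX = 85°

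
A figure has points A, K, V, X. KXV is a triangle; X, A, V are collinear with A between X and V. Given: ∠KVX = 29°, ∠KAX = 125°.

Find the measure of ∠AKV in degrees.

∠AKV = 96°

1. ∠AVK = 29°  [A on ray VX]
2. ∠KAV = 55°  [linear pair at A on XV]
3. ∠AKV = 96°  [△KAV]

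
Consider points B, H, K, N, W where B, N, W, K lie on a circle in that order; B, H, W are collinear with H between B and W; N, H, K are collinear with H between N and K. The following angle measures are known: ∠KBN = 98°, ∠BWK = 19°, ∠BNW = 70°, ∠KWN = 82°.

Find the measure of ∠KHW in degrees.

∠KHW = 114°

1. ∠BNK = 19°  [same arc BK]
2. ∠BKW = 110°  [cyclic BNWK, opposite ∠N+∠K]
3. ∠BKN = 63°  [△BNK]
4. ∠KBW = 51°  [△BWK]
5. ∠BHK = 66°  [△BHK]
6. ∠KHW = 114°  [linear pair at H on BW]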